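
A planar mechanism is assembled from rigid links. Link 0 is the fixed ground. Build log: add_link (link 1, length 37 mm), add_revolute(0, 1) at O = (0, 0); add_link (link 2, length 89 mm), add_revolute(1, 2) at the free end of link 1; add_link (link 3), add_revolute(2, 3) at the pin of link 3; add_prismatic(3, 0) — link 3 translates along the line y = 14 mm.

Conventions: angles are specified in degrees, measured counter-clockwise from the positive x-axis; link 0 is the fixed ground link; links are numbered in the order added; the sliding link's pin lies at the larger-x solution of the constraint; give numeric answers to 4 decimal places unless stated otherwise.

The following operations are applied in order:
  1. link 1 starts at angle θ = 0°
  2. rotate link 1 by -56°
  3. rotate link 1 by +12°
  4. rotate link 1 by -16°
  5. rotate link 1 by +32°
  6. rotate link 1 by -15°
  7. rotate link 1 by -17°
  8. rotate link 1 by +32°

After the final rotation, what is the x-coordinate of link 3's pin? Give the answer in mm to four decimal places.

geometry: r = 37 mm, L = 89 mm, e = 14 mm; θ starts at 0°
rotate link 1 by -56°: θ ← 0° -56° = -56°
rotate link 1 by +12°: θ ← -56° +12° = -44°
rotate link 1 by -16°: θ ← -44° -16° = -60°
rotate link 1 by +32°: θ ← -60° +32° = -28°
rotate link 1 by -15°: θ ← -28° -15° = -43°
rotate link 1 by -17°: θ ← -43° -17° = -60°
rotate link 1 by +32°: θ ← -60° +32° = -28°
crank pin P = (r cos θ, r sin θ) = (32.669061, -17.370448)
h = r sin θ − e = -17.370448 − 14 = -31.370448
x = r cos θ + √(L² − h²) = 32.669061 + 83.288024 = 115.957085

115.9571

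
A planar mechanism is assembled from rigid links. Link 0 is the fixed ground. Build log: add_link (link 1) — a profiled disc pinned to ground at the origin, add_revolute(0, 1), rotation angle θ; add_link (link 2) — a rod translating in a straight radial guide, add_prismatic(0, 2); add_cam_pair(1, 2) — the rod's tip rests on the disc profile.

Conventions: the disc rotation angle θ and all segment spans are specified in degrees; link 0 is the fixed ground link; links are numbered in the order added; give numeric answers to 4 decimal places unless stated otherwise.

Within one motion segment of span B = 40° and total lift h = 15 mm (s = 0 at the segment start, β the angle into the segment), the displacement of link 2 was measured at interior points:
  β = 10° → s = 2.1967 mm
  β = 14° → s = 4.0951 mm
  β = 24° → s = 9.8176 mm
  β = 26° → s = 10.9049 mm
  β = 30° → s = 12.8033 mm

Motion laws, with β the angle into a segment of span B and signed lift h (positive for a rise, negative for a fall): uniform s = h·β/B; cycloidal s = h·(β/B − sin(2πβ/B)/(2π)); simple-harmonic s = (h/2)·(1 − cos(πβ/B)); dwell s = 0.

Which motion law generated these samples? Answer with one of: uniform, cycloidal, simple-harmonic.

candidates at β/B = r: uniform s = h·r (linear in β); cycloidal s = h·(r − sin(2πr)/(2π)); simple-harmonic s = (h/2)(1 − cos(πr))
β=10°: printed 2.1967 | uniform 3.7500, cycloidal 1.3627, simple-harmonic 2.1967
β=14°: printed 4.0951 | uniform 5.2500, cycloidal 3.3186, simple-harmonic 4.0951
β=24°: printed 9.8176 | uniform 9.0000, cycloidal 10.4032, simple-harmonic 9.8176
β=26°: printed 10.9049 | uniform 9.7500, cycloidal 11.6814, simple-harmonic 10.9049
β=30°: printed 12.8033 | uniform 11.2500, cycloidal 13.6373, simple-harmonic 12.8033
only one law matches every sample → simple-harmonic

simple-harmonic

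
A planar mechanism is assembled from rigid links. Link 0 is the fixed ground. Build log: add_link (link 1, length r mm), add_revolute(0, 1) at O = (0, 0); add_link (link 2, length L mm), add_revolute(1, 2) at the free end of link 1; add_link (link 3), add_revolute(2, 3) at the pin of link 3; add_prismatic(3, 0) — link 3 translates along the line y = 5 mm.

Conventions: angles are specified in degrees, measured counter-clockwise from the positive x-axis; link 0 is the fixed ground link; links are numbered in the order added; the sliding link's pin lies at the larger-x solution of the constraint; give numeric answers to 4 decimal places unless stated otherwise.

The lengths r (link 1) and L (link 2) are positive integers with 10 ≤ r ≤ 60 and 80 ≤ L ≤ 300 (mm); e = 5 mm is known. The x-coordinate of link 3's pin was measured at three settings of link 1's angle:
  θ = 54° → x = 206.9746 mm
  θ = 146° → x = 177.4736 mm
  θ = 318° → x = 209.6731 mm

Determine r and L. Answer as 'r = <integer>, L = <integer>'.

constraint per measurement: (x − r cos θ)² + (r sin θ − e)² = L²
subtracting the θ₁ and θ₂ equations cancels the r² and L² terms:
r = (x₁² − x₂²) / (2[(x₁cos θ₁ + e sin θ₁) − (x₂cos θ₂ + e sin θ₂)]) = 21.0000 → r = 21
L² = (x₁ − r cos θ₁)² + (r sin θ₁ − e)² = 38025.0135 → L = 195.0000 → L = 195
check at θ₃=318°: x = 209.6731 (printed 209.6731) ✓

r = 21, L = 195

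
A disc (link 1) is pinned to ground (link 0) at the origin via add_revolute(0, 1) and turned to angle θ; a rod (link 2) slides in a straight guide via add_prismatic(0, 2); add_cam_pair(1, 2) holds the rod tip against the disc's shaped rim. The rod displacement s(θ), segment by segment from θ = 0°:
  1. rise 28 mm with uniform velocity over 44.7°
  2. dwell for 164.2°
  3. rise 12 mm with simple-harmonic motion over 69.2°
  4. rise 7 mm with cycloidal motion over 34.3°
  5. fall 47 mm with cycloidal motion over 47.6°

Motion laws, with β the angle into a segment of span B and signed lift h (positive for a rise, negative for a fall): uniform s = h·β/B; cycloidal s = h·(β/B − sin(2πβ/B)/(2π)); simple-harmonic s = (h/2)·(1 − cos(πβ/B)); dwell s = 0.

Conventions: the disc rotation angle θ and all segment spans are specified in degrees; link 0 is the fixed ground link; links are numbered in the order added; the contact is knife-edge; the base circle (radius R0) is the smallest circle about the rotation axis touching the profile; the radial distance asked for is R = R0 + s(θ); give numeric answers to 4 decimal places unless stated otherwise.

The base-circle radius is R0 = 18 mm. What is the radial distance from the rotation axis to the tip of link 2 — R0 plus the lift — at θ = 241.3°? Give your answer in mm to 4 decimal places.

segment 1 (0° to 44.7°, uniform, h = 28) is passed completely: s = 0.0000 + (28) = 28.0000
segment 2 (44.7° to 208.9°, dwell): s unchanged at 28.0000
θ = 241.3° falls in segment 3 (208.9° to 278.1°, simple-harmonic, h = 12): β = 241.3 − 208.9 = 32.4°, B = 69.2°; Δs = 12/2·(1 − cos(π·0.4682)) = 5.4017; s = 28.0000 + 5.4017 = 33.4017
R = R0 + s = 18 + 33.4017 = 51.4017

51.4017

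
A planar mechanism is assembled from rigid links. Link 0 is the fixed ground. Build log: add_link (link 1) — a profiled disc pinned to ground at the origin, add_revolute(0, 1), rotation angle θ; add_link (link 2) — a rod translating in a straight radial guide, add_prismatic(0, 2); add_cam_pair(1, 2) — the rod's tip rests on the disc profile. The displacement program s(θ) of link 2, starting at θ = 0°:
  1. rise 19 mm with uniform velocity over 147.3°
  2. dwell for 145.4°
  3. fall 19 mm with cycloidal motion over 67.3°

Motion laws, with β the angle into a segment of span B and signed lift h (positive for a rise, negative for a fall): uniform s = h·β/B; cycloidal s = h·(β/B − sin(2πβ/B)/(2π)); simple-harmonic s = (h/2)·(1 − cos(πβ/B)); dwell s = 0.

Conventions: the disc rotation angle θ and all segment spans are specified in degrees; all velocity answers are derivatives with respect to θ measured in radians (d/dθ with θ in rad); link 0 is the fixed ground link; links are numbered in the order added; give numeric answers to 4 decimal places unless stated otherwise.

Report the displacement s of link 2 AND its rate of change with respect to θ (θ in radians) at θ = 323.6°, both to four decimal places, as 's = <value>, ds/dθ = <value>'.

seg 1 [0°–147.3°] uniform, h=19: full span → s += 19 → s = 19.0000
seg 2 [147.3°–292.7°] dwell: s stays 19.0000
seg 3 [292.7°–360°] cycloidal, h=-19: θ=323.6° here. β=30.9, B=67.3. -19·(0.4591 − sin(2π·0.4591)/(2π)) = -7.9558 → s = 11.0442
velocity in seg [292.7°–360°] (cycloidal), θ in radians: β = 30.9° = 0.5393 rad, B = 67.3° = 1.1746 rad; ds/dθ = (h/B)(1 − cos(2πβ/B)) = ((-19)/1.1746)(1 − cos(2π·0.4591)) = -31.821058 mm/rad

s = 11.0442, ds/dθ = -31.8211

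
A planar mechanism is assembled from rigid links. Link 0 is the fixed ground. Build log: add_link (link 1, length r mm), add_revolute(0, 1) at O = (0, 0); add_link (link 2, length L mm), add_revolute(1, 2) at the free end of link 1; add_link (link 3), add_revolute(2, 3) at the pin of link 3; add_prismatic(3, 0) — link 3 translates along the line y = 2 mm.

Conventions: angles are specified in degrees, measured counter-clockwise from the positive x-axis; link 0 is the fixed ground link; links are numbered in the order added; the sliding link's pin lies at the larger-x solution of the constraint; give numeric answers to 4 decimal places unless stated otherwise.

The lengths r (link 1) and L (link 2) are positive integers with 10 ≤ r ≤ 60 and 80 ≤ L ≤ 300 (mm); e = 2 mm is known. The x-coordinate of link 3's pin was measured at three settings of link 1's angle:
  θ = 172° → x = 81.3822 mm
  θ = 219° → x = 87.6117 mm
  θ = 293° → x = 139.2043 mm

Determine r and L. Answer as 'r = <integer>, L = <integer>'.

constraint per measurement: (x − r cos θ)² + (r sin θ − e)² = L²
subtracting the θ₁ and θ₂ equations cancels the r² and L² terms:
r = (x₁² − x₂²) / (2[(x₁cos θ₁ + e sin θ₁) − (x₂cos θ₂ + e sin θ₂)]) = 48.0000 → r = 48
L² = (x₁ − r cos θ₁)² + (r sin θ₁ − e)² = 16640.9999 → L = 129.0000 → L = 129
check at θ₃=293°: x = 139.2043 (printed 139.2043) ✓

r = 48, L = 129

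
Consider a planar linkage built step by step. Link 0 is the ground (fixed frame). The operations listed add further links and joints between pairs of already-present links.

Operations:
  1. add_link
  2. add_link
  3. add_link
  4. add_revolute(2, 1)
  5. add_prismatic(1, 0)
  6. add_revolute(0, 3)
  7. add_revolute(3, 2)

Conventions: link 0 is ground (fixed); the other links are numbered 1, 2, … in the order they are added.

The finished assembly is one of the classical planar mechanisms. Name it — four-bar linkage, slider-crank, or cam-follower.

links: 4 (incl. ground); joints: 3 revolute, 1 prismatic, 0 higher (cam) pair, forming one closed loop
4 links, 3 revolutes + 1 prismatic in one loop → slider-crank

slider-crank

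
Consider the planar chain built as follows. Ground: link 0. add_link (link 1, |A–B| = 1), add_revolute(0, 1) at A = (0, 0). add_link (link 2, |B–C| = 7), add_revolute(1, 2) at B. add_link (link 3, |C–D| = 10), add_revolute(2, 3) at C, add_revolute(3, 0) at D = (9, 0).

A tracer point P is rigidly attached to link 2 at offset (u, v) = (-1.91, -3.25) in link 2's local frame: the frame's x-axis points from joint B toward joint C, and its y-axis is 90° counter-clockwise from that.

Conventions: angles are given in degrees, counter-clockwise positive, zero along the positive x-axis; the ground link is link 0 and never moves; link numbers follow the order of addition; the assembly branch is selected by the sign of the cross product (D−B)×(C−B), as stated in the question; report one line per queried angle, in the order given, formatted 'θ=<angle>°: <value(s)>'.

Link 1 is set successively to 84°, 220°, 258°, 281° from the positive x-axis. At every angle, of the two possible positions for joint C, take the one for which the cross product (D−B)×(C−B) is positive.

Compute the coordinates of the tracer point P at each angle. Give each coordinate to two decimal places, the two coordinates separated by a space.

A=(0,0), D=(9.00,0)
θ=84°: B = A + 1.00·(cos84°, sin84°) = (0.1045, 0.9945)
θ=84°: |BD| = 8.9509
θ=84°: circle(B,7.00) ∩ circle(D,10.00): a=1.6266, h=6.8084
θ=84°:   candidates: C₊=(2.4775,7.5800) cross=60.941; C₋=(0.9646,-5.9524) cross=-60.941
θ=84°:   branch + wants cross > 0 → take C=(2.4775,7.5800) (cross=60.941)
θ=84°: ex = (C−B)/|BC| = (0.3390,0.9408); ey = (-0.9408,0.3390)
θ=84°: P = B + -1.91·ex + -3.25·ey = (2.5146,-1.9041)
θ=220°: B = A + 1.00·(cos220°, sin220°) = (-0.7660, -0.6428)
θ=220°: |BD| = 9.7872
θ=220°: circle(B,7.00) ∩ circle(D,10.00): a=2.2881, h=6.6155
θ=220°:   candidates: C₊=(1.0827,6.1087) cross=64.747; C₋=(1.9516,-7.0937) cross=-64.747
θ=220°:   branch + wants cross > 0 → take C=(1.0827,6.1087) (cross=64.747)
θ=220°: ex = (C−B)/|BC| = (0.2641,0.9645); ey = (-0.9645,0.2641)
θ=220°: P = B + -1.91·ex + -3.25·ey = (1.8641,-3.3433)
θ=258°: B = A + 1.00·(cos258°, sin258°) = (-0.2079, -0.9781)
θ=258°: |BD| = 9.2597
θ=258°: circle(B,7.00) ∩ circle(D,10.00): a=1.8760, h=6.7439
θ=258°:   candidates: C₊=(0.9452,5.9262) cross=62.447; C₋=(2.3700,-7.4862) cross=-62.447
θ=258°:   branch + wants cross > 0 → take C=(0.9452,5.9262) (cross=62.447)
θ=258°: ex = (C−B)/|BC| = (0.1647,0.9863); ey = (-0.9863,0.1647)
θ=258°: P = B + -1.91·ex + -3.25·ey = (2.6831,-3.3974)
θ=281°: B = A + 1.00·(cos281°, sin281°) = (0.1908, -0.9816)
θ=281°: |BD| = 8.8637
θ=281°: circle(B,7.00) ∩ circle(D,10.00): a=1.5550, h=6.8251
θ=281°:   candidates: C₊=(0.9803,5.9737) cross=60.496; C₋=(2.4921,-7.5925) cross=-60.496
θ=281°:   branch + wants cross > 0 → take C=(0.9803,5.9737) (cross=60.496)
θ=281°: ex = (C−B)/|BC| = (0.1128,0.9936); ey = (-0.9936,0.1128)
θ=281°: P = B + -1.91·ex + -3.25·ey = (3.2046,-3.2460)

θ=84°: 2.51 -1.90
θ=220°: 1.86 -3.34
θ=258°: 2.68 -3.40
θ=281°: 3.20 -3.25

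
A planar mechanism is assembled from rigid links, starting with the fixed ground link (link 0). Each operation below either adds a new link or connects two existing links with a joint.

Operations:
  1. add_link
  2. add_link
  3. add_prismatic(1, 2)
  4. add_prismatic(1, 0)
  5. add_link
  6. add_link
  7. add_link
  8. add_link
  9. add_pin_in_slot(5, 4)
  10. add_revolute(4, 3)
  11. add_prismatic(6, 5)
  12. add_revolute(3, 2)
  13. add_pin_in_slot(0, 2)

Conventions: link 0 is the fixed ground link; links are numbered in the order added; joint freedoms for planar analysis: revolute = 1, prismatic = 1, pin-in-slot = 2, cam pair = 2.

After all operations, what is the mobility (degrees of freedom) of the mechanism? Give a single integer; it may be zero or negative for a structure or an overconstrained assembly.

link 0 = ground. State L|J1|J2 = 1|0|0
+link1  2|0|0
+link2  3|0|0
P(1,2) f=1→J1  3|1|0
P(1,0) f=1→J1  3|2|0
+link3  4|2|0
+link4  5|2|0
+link5  6|2|0
+link6  7|2|0
PS(5,4) f=2→J2  7|2|1
R(4,3) f=1→J1  7|3|1
P(6,5) f=1→J1  7|4|1
R(3,2) f=1→J1  7|5|1
PS(0,2) f=2→J2  7|5|2
M = 3(7−1)−2·5−2 = 18−10−2 = 6

M = 6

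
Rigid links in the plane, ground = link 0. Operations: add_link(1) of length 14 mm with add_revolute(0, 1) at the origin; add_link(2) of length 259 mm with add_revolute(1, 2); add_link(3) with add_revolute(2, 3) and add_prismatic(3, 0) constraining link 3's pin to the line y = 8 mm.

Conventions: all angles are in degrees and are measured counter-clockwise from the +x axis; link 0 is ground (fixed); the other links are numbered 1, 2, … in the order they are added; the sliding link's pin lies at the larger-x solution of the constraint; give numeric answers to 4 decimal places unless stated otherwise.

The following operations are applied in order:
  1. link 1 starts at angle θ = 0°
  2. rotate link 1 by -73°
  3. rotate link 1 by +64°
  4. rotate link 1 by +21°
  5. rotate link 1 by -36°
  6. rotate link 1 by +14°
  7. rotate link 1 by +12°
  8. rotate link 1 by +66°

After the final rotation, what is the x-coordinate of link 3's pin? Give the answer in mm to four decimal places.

geometry: r = 14 mm, L = 259 mm, e = 8 mm; θ starts at 0°
rotate link 1 by -73°: θ ← 0° -73° = -73°
rotate link 1 by +64°: θ ← -73° +64° = -9°
rotate link 1 by +21°: θ ← -9° +21° = 12°
rotate link 1 by -36°: θ ← 12° -36° = -24°
rotate link 1 by +14°: θ ← -24° +14° = -10°
rotate link 1 by +12°: θ ← -10° +12° = 2°
rotate link 1 by +66°: θ ← 2° +66° = 68°
crank pin P = (r cos θ, r sin θ) = (5.244492, 12.980574)
h = r sin θ − e = 12.980574 − 8 = 4.980574
x = r cos θ + √(L² − h²) = 5.244492 + 258.952107 = 264.196600

264.1966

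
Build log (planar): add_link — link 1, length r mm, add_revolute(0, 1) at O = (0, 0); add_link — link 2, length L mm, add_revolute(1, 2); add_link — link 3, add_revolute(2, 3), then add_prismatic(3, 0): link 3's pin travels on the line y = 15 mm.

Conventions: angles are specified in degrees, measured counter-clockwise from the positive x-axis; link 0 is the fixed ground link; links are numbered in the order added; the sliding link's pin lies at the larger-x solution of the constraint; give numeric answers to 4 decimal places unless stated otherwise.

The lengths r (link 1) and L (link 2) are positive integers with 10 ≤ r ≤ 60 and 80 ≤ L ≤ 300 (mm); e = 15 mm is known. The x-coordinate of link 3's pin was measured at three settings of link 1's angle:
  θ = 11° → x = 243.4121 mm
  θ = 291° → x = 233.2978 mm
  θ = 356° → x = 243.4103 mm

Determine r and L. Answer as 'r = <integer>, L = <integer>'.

constraint per measurement: (x − r cos θ)² + (r sin θ − e)² = L²
subtracting the θ₁ and θ₂ equations cancels the r² and L² terms:
r = (x₁² − x₂²) / (2[(x₁cos θ₁ + e sin θ₁) − (x₂cos θ₂ + e sin θ₂)]) = 14.0000 → r = 14
L² = (x₁ − r cos θ₁)² + (r sin θ₁ − e)² = 52899.9925 → L = 230.0000 → L = 230
check at θ₃=356°: x = 243.4103 (printed 243.4103) ✓

r = 14, L = 230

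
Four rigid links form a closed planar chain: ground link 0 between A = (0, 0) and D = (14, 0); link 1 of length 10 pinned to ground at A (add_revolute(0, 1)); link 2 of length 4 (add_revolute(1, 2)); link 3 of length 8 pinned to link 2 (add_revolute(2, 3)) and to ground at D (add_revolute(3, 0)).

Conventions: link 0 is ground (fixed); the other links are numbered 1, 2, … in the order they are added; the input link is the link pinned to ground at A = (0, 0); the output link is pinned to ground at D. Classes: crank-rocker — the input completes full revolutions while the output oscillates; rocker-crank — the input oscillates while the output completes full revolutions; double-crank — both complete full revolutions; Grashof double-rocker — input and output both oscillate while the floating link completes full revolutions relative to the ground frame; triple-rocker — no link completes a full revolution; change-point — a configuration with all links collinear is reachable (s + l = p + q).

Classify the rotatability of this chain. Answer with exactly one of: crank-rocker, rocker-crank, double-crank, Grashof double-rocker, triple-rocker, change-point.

lengths: ground=14, input=10, coupler=4, output=8
sorted: s=4 (shortest), l=14 (longest), p+q=18
s + l = 18 vs p + q = 18
s + l = p + q → change-point (collinear configuration reachable)

change-point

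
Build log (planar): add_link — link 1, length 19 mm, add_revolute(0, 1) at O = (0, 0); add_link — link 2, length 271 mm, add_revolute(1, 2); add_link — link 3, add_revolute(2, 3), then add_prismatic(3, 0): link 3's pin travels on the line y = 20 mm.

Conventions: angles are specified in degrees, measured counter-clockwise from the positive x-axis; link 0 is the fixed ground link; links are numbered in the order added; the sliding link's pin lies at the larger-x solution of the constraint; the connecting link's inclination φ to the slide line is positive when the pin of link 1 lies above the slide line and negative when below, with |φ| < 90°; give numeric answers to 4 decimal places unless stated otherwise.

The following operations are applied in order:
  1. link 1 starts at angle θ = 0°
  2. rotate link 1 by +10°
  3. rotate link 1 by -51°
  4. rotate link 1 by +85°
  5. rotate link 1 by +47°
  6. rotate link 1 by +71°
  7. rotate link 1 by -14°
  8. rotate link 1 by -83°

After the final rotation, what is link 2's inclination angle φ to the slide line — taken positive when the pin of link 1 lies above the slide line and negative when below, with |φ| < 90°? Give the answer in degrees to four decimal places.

geometry: r = 19 mm, L = 271 mm, e = 20 mm; θ starts at 0°
rotate link 1 by +10°: θ ← 0° +10° = 10°
rotate link 1 by -51°: θ ← 10° -51° = -41°
rotate link 1 by +85°: θ ← -41° +85° = 44°
rotate link 1 by +47°: θ ← 44° +47° = 91°
rotate link 1 by +71°: θ ← 91° +71° = 162°
rotate link 1 by -14°: θ ← 162° -14° = 148°
rotate link 1 by -83°: θ ← 148° -83° = 65°
h = r sin θ − e = 17.219848 − 20 = -2.780152
sin φ = h / L = -2.780152 / 271 = -0.01025886
φ = arcsin(-0.01025886) = -0.587800°

-0.5878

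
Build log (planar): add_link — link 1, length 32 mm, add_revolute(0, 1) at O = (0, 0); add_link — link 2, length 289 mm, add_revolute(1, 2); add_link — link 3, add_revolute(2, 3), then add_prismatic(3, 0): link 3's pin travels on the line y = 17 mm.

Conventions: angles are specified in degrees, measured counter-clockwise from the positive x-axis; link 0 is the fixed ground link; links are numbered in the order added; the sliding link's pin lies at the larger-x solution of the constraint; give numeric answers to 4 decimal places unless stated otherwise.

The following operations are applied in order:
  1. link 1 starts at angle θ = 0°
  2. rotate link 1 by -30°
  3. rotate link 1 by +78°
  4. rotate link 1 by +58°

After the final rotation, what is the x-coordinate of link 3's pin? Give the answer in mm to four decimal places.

geometry: r = 32 mm, L = 289 mm, e = 17 mm; θ starts at 0°
rotate link 1 by -30°: θ ← 0° -30° = -30°
rotate link 1 by +78°: θ ← -30° +78° = 48°
rotate link 1 by +58°: θ ← 48° +58° = 106°
crank pin P = (r cos θ, r sin θ) = (-8.820395, 30.760374)
h = r sin θ − e = 30.760374 − 17 = 13.760374
x = r cos θ + √(L² − h²) = -8.820395 + 288.672223 = 279.851827

279.8518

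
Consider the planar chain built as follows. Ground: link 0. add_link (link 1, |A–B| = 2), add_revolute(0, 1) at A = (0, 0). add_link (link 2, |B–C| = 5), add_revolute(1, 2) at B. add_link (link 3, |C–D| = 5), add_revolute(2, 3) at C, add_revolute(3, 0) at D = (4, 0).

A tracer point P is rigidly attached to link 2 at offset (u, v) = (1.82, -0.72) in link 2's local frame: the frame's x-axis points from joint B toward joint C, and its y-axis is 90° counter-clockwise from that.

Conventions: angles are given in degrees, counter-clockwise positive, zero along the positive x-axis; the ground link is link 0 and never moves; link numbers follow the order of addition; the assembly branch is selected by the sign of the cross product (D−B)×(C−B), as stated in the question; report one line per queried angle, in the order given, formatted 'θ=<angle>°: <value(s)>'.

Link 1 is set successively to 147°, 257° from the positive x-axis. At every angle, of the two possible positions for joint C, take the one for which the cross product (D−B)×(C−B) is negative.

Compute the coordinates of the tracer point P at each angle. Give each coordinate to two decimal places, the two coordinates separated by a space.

A=(0,0), D=(4.00,0)
θ=147°: B = A + 2.00·(cos147°, sin147°) = (-1.6773, 1.0893)
θ=147°: |BD| = 5.7809
θ=147°: circle(B,5.00) ∩ circle(D,5.00): a=2.8904, h=4.0799
θ=147°:   candidates: C₊=(1.9301,4.5514) cross=23.585; C₋=(0.3926,-3.4621) cross=-23.585
θ=147°:   branch - wants cross < 0 → take C=(0.3926,-3.4621) (cross=-23.585)
θ=147°: ex = (C−B)/|BC| = (0.4140,-0.9103); ey = (0.9103,0.4140)
θ=147°: P = B + 1.82·ex + -0.72·ey = (-1.5793,-0.8655)
θ=257°: B = A + 2.00·(cos257°, sin257°) = (-0.4499, -1.9487)
θ=257°: |BD| = 4.8579
θ=257°: circle(B,5.00) ∩ circle(D,5.00): a=2.4290, h=4.3704
θ=257°:   candidates: C₊=(0.0219,3.0290) cross=21.231; C₋=(3.5282,-4.9777) cross=-21.231
θ=257°:   branch - wants cross < 0 → take C=(3.5282,-4.9777) (cross=-21.231)
θ=257°: ex = (C−B)/|BC| = (0.7956,-0.6058); ey = (0.6058,0.7956)
θ=257°: P = B + 1.82·ex + -0.72·ey = (0.5620,-3.6241)

θ=147°: -1.58 -0.87
θ=257°: 0.56 -3.62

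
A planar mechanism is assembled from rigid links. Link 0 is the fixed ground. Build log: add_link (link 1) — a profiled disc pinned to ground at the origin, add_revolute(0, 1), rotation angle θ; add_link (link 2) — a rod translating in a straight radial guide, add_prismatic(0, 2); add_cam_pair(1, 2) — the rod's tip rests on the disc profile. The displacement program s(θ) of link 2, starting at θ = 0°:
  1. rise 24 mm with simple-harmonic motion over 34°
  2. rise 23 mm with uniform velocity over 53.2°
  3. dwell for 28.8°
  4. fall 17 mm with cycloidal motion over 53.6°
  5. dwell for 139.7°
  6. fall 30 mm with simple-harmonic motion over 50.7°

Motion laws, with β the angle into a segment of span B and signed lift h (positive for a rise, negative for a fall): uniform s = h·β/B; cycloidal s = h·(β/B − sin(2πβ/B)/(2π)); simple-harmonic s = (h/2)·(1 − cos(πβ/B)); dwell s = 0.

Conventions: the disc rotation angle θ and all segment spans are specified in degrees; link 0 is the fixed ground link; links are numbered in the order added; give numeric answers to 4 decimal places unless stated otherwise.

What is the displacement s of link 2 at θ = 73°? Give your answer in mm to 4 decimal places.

seg 1 [0°–34°] simple-harmonic, h=24: full span → s += 24 → s = 24.0000
seg 2 [34°–87.2°] uniform, h=23: θ=73° here. β=39, B=53.2. 23·39/53.2 = 16.8609 → s = 40.8609

40.8609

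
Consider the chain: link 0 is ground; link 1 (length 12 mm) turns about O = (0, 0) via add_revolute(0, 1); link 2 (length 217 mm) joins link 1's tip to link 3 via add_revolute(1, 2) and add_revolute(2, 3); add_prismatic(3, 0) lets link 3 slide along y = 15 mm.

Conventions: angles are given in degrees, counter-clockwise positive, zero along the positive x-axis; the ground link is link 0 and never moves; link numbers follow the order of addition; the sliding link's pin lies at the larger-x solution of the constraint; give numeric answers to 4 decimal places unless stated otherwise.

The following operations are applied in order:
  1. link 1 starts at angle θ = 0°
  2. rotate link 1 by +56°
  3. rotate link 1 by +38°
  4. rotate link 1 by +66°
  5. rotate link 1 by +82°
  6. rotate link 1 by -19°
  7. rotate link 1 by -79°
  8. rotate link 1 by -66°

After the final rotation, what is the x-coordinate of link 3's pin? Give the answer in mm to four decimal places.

geometry: r = 12 mm, L = 217 mm, e = 15 mm; θ starts at 0°
rotate link 1 by +56°: θ ← 0° +56° = 56°
rotate link 1 by +38°: θ ← 56° +38° = 94°
rotate link 1 by +66°: θ ← 94° +66° = 160°
rotate link 1 by +82°: θ ← 160° +82° = 242°
rotate link 1 by -19°: θ ← 242° -19° = 223°
rotate link 1 by -79°: θ ← 223° -79° = 144°
rotate link 1 by -66°: θ ← 144° -66° = 78°
crank pin P = (r cos θ, r sin θ) = (2.494940, 11.737771)
h = r sin θ − e = 11.737771 − 15 = -3.262229
x = r cos θ + √(L² − h²) = 2.494940 + 216.975478 = 219.470418

219.4704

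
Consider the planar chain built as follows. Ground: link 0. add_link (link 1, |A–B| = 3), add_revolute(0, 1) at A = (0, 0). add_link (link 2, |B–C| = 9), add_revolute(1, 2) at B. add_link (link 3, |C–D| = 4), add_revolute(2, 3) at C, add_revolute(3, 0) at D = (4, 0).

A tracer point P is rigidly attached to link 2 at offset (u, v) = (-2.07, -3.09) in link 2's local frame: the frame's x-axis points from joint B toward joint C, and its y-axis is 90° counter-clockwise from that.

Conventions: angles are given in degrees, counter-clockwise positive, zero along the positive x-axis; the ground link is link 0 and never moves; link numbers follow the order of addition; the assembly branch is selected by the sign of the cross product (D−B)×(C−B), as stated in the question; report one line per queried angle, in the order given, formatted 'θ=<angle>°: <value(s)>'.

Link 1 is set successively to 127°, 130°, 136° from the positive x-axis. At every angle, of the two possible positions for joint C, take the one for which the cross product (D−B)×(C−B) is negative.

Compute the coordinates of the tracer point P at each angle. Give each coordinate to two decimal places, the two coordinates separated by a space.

A=(0,0), D=(4.00,0)
θ=127°: B = A + 3.00·(cos127°, sin127°) = (-1.8054, 2.3959)
θ=127°: |BD| = 6.2804
θ=127°: circle(B,9.00) ∩ circle(D,4.00): a=8.3150, h=3.4439
θ=127°:   candidates: C₊=(7.1945,2.4073) cross=21.629; C₋=(4.5669,-3.9596) cross=-21.629
θ=127°:   branch - wants cross < 0 → take C=(4.5669,-3.9596) (cross=-21.629)
θ=127°: ex = (C−B)/|BC| = (0.7080,-0.7062); ey = (0.7062,0.7080)
θ=127°: P = B + -2.07·ex + -3.09·ey = (-5.4532,1.6698)
θ=130°: B = A + 3.00·(cos130°, sin130°) = (-1.9284, 2.2981)
θ=130°: |BD| = 6.3582
θ=130°: circle(B,9.00) ∩ circle(D,4.00): a=8.2906, h=3.5023
θ=130°:   candidates: C₊=(7.0676,2.5670) cross=22.268; C₋=(4.5359,-3.9639) cross=-22.268
θ=130°:   branch - wants cross < 0 → take C=(4.5359,-3.9639) (cross=-22.268)
θ=130°: ex = (C−B)/|BC| = (0.7182,-0.6958); ey = (0.6958,0.7182)
θ=130°: P = B + -2.07·ex + -3.09·ey = (-5.5651,1.5190)
θ=136°: B = A + 3.00·(cos136°, sin136°) = (-2.1580, 2.0840)
θ=136°: |BD| = 6.5011
θ=136°: circle(B,9.00) ∩ circle(D,4.00): a=8.2497, h=3.5975
θ=136°:   candidates: C₊=(6.8096,2.8472) cross=23.388; C₋=(4.5031,-3.9682) cross=-23.388
θ=136°:   branch - wants cross < 0 → take C=(4.5031,-3.9682) (cross=-23.388)
θ=136°: ex = (C−B)/|BC| = (0.7401,-0.6725); ey = (0.6725,0.7401)
θ=136°: P = B + -2.07·ex + -3.09·ey = (-5.7680,1.1890)

θ=127°: -5.45 1.67
θ=130°: -5.57 1.52
θ=136°: -5.77 1.19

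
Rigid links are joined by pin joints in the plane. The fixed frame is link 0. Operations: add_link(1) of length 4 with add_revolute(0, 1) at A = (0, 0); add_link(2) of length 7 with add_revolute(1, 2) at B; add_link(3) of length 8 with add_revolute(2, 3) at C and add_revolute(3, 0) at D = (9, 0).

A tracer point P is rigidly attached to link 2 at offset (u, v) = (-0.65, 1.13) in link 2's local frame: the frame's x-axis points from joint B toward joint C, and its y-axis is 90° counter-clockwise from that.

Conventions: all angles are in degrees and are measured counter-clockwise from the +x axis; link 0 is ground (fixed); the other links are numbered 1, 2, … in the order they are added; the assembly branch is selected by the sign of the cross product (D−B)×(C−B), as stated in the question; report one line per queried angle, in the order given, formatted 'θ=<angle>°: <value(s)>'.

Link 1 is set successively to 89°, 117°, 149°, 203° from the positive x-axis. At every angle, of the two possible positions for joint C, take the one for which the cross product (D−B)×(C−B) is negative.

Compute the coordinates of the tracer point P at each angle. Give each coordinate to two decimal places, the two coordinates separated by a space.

A=(0,0), D=(9.00,0)
θ=89°: B = A + 4.00·(cos89°, sin89°) = (0.0698, 3.9994)
θ=89°: |BD| = 9.7849
θ=89°: circle(B,7.00) ∩ circle(D,8.00): a=4.1259, h=5.6548
θ=89°:   candidates: C₊=(6.1467,7.4739) cross=55.331; C₋=(1.5241,-2.8479) cross=-55.331
θ=89°:   branch - wants cross < 0 → take C=(1.5241,-2.8479) (cross=-55.331)
θ=89°: ex = (C−B)/|BC| = (0.2078,-0.9782); ey = (0.9782,0.2078)
θ=89°: P = B + -0.65·ex + 1.13·ey = (1.0401,4.8700)
θ=117°: B = A + 4.00·(cos117°, sin117°) = (-1.8160, 3.5640)
θ=117°: |BD| = 11.3880
θ=117°: circle(B,7.00) ∩ circle(D,8.00): a=5.0354, h=4.8626
θ=117°:   candidates: C₊=(4.4883,6.6064) cross=55.375; C₋=(1.4447,-2.6302) cross=-55.375
θ=117°:   branch - wants cross < 0 → take C=(1.4447,-2.6302) (cross=-55.375)
θ=117°: ex = (C−B)/|BC| = (0.4658,-0.8849); ey = (0.8849,0.4658)
θ=117°: P = B + -0.65·ex + 1.13·ey = (-1.1188,4.6656)
θ=149°: B = A + 4.00·(cos149°, sin149°) = (-3.4287, 2.0602)
θ=149°: |BD| = 12.5983
θ=149°: circle(B,7.00) ∩ circle(D,8.00): a=5.7038, h=4.0579
θ=149°:   candidates: C₊=(2.8619,5.1307) cross=51.123; C₋=(1.5348,-2.8759) cross=-51.123
θ=149°:   branch - wants cross < 0 → take C=(1.5348,-2.8759) (cross=-51.123)
θ=149°: ex = (C−B)/|BC| = (0.7091,-0.7051); ey = (0.7051,0.7091)
θ=149°: P = B + -0.65·ex + 1.13·ey = (-3.0927,3.3197)
θ=203°: B = A + 4.00·(cos203°, sin203°) = (-3.6820, -1.5629)
θ=203°: |BD| = 12.7780
θ=203°: circle(B,7.00) ∩ circle(D,8.00): a=5.8020, h=3.9162
θ=203°:   candidates: C₊=(1.5974,3.0335) cross=50.041; C₋=(2.5555,-4.7400) cross=-50.041
θ=203°:   branch - wants cross < 0 → take C=(2.5555,-4.7400) (cross=-50.041)
θ=203°: ex = (C−B)/|BC| = (0.8911,-0.4539); ey = (0.4539,0.8911)
θ=203°: P = B + -0.65·ex + 1.13·ey = (-3.7483,-0.2610)

θ=89°: 1.04 4.87
θ=117°: -1.12 4.67
θ=149°: -3.09 3.32
θ=203°: -3.75 -0.26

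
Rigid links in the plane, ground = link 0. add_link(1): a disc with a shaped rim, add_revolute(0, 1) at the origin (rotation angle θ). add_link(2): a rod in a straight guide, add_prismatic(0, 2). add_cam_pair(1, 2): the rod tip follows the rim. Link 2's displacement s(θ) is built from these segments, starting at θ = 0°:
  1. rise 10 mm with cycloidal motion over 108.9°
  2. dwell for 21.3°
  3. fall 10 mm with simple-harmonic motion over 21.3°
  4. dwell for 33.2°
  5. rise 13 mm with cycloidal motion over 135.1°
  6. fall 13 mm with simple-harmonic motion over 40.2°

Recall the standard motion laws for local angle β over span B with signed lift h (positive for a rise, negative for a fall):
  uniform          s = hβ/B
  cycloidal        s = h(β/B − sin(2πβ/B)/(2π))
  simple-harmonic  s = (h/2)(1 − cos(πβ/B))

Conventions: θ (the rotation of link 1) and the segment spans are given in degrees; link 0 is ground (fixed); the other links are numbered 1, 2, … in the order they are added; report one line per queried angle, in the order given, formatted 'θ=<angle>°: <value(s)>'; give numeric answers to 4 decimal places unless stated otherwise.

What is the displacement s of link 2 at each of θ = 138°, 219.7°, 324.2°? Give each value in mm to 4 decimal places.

segment 1 (0° to 108.9°, cycloidal, h = 10) is passed completely: s = 0.0000 + (10) = 10.0000
segment 2 (108.9° to 130.2°, dwell): s unchanged at 10.0000
θ = 138° falls in segment 3 (130.2° to 151.5°, simple-harmonic, h = -10): β = 138 − 130.2 = 7.8°, B = 21.3°; Δs = -10/2·(1 − cos(π·0.3662)) = -2.9596; s = 10.0000 − 2.9596 = 7.0404
segment 3 (130.2° to 151.5°, simple-harmonic, h = -10) is passed completely: s = 10.0000 + (-10) = 0.0000
segment 4 (151.5° to 184.7°, dwell): s unchanged at 0.0000
θ = 219.7° falls in segment 5 (184.7° to 319.8°, cycloidal, h = 13): β = 219.7 − 184.7 = 35°, B = 135.1°; Δs = 13·(0.2591 − sin(2π·0.2591)/(2π)) = 1.3022; s = 0.0000 + 1.3022 = 1.3022
segment 5 (184.7° to 319.8°, cycloidal, h = 13) is passed completely: s = 0.0000 + (13) = 13.0000
θ = 324.2° falls in segment 6 (319.8° to 360°, simple-harmonic, h = -13): β = 324.2 − 319.8 = 4.4°, B = 40.2°; Δs = -13/2·(1 − cos(π·0.1095)) = -0.3805; s = 13.0000 − 0.3805 = 12.6195

θ=138°: 7.0404
θ=219.7°: 1.3022
θ=324.2°: 12.6195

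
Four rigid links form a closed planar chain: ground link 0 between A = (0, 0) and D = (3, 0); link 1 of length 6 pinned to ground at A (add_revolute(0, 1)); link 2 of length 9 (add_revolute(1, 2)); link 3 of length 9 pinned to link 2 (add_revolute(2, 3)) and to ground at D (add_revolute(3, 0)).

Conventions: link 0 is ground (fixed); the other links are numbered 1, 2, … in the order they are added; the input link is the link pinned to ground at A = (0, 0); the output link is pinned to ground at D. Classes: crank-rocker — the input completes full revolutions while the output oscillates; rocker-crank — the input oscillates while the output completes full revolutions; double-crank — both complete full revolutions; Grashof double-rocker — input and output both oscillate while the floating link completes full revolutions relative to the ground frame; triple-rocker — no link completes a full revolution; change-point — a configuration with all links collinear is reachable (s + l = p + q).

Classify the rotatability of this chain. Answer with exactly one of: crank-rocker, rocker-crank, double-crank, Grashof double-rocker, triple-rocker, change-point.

lengths: ground=3, input=6, coupler=9, output=9
sorted: s=3 (shortest), l=9 (longest), p+q=15
s + l = 12 vs p + q = 15
s + l < p + q (Grashof) with shortest = ground link → double-crank

double-crank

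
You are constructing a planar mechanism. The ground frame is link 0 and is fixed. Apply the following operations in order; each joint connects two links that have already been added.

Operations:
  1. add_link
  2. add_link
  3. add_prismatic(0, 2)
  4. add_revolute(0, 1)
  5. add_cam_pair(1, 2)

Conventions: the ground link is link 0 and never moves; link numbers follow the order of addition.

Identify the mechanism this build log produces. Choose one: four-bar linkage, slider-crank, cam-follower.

links: 3 (incl. ground); joints: 1 revolute, 1 prismatic, 1 higher (cam) pair, forming one closed loop
3 links, revolute + prismatic + higher pair in one loop → cam-follower

cam-follower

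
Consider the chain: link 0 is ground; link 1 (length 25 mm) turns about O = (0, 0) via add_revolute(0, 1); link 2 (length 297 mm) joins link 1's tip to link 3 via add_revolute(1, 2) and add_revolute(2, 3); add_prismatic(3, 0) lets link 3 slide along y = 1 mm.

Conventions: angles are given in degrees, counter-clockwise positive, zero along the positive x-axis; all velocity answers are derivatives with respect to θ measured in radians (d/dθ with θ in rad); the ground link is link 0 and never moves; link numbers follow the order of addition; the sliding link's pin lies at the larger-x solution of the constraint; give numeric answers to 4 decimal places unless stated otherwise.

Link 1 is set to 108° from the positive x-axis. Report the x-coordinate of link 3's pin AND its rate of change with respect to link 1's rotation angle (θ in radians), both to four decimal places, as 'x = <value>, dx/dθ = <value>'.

geometry: r = 25 mm, L = 297 mm, e = 1 mm
crank pin P = (r cos θ, r sin θ) = (-7.725425, 23.776413)
h = r sin θ − e = 23.776413 − 1 = 22.776413
x = r cos θ + √(L² − h²) = -7.725425 + 296.125370 = 288.399946
dx/dθ = −r sin θ − h·r cos θ/√(L² − h²) (θ in radians; h = 22.776413) = -23.182214

x = 288.3999, dx/dθ = -23.1822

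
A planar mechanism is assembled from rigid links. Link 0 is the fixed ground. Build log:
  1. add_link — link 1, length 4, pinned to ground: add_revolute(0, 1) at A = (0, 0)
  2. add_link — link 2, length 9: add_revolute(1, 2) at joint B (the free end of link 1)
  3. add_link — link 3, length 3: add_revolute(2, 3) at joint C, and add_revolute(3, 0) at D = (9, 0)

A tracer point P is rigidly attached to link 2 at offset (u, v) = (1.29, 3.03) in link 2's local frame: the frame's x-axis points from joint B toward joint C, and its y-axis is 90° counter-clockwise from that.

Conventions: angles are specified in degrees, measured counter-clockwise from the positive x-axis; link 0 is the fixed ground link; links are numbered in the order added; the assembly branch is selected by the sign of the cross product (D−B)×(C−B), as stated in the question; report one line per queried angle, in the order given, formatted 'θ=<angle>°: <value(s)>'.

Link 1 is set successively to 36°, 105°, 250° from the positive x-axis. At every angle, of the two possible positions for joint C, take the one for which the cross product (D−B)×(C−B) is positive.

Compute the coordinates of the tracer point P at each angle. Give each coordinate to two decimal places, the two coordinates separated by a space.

A=(0,0), D=(9.00,0)
θ=36°: B = A + 4.00·(cos36°, sin36°) = (3.2361, 2.3511)
θ=36°: |BD| = 6.2250
θ=36°: circle(B,9.00) ∩ circle(D,3.00): a=8.8956, h=1.3667
θ=36°:   candidates: C₊=(11.9890,0.2568) cross=8.508; C₋=(10.9566,-2.2741) cross=-8.508
θ=36°:   branch + wants cross > 0 → take C=(11.9890,0.2568) (cross=8.508)
θ=36°: ex = (C−B)/|BC| = (0.9725,-0.2327); ey = (0.2327,0.9725)
θ=36°: P = B + 1.29·ex + 3.03·ey = (5.1958,4.9978)
θ=105°: B = A + 4.00·(cos105°, sin105°) = (-1.0353, 3.8637)
θ=105°: |BD| = 10.7534
θ=105°: circle(B,9.00) ∩ circle(D,3.00): a=8.7245, h=2.2099
θ=105°:   candidates: C₊=(7.9006,2.7913) cross=23.764; C₋=(6.3126,-1.3333) cross=-23.764
θ=105°:   branch + wants cross > 0 → take C=(7.9006,2.7913) (cross=23.764)
θ=105°: ex = (C−B)/|BC| = (0.9929,-0.1192); ey = (0.1192,0.9929)
θ=105°: P = B + 1.29·ex + 3.03·ey = (0.6066,6.7184)
θ=250°: B = A + 4.00·(cos250°, sin250°) = (-1.3681, -3.7588)
θ=250°: |BD| = 11.0284
θ=250°: circle(B,9.00) ∩ circle(D,3.00): a=8.7785, h=1.9844
θ=250°:   candidates: C₊=(6.2085,1.0988) cross=21.885; C₋=(7.5612,-2.6324) cross=-21.885
θ=250°:   branch + wants cross > 0 → take C=(6.2085,1.0988) (cross=21.885)
θ=250°: ex = (C−B)/|BC| = (0.8418,0.5397); ey = (-0.5397,0.8418)
θ=250°: P = B + 1.29·ex + 3.03·ey = (-1.9175,-0.5117)

θ=36°: 5.20 5.00
θ=105°: 0.61 6.72
θ=250°: -1.92 -0.51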